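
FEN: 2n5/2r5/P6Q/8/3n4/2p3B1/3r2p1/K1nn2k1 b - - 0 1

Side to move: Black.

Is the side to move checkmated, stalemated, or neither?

Black to move; black king on g1.
In check: no.
Legal moves for Black include: Ne7, Na7, Nd6, Nb6, Rh7, Rg7, Rf7, Re7, Rd7, Rb7, Ra7, Rc6, Rc5, Rc4, Ne6, Nc6, Nf5, Nb5, ... (list truncated; more exist).
Black has legal moves and is not in check → neither.

neither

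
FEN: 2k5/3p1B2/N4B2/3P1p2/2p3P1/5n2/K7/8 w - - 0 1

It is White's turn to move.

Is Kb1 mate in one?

no

After Kb1: black king on c8; in check: no.
Black is not in check, so this cannot be checkmate.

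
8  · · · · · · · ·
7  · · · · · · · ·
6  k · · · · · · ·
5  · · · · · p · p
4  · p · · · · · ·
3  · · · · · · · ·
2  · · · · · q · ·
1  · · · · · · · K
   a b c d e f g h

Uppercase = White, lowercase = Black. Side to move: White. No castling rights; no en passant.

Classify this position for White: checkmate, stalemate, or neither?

White to move; white king on h1.
In check: no.
King squares — g1: attacked by Qf2; g2: attacked by Qf2; h2: attacked by Qf2.
Legal moves for White: none.
Not in check and no legal moves → stalemate.

stalemate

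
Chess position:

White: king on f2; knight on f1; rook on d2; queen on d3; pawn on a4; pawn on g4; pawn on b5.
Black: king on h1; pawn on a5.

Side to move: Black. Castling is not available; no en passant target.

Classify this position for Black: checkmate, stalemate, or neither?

stalemate

Black to move; black king on h1.
In check: no.
King squares — g1: attacked by Kf2; g2: attacked by Kf2; h2: attacked by Nf1.
Legal moves for Black: none.
Not in check and no legal moves → stalemate.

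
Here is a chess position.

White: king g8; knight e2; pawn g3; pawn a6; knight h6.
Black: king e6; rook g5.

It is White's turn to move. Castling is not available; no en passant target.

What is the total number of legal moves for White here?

3

White to move; king on g8.
In check: yes, from the black rook on g5.
Legal moves: Kh8, Kf8, Kh7.
Count: 3.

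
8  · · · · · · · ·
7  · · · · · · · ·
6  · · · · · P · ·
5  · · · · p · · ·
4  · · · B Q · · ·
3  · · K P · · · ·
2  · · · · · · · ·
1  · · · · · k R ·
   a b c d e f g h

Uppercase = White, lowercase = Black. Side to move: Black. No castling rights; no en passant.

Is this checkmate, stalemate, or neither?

Black to move; black king on f1.
In check: yes, from the white rook on g1.
King squares — e1: attacked by Rg1; g1: attacked by Bd4; e2: attacked by Qe4; f2: attacked by Bd4; g2: attacked by Rg1.
Legal moves for Black: none.
In check with no legal moves → checkmate.

checkmate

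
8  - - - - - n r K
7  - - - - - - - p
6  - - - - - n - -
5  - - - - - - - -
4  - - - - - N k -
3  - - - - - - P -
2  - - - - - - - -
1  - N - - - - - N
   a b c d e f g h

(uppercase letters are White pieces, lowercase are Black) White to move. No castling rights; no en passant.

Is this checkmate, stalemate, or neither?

checkmate

White to move; white king on h8.
In check: yes, from the black rook on g8.
King squares — g7: attacked by Rg8; h7: attacked by Nf6; g8: attacked by Nf6.
Legal moves for White: none.
In check with no legal moves → checkmate.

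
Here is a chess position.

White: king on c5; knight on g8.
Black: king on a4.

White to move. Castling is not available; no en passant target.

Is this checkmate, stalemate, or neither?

White to move; white king on c5.
In check: no.
Legal moves for White: Ne7, Nh6, Nf6, Kd6, Kc6, Kb6, Kd5, Kd4, Kc4.
White has 9 legal moves and is not in check → neither.

neither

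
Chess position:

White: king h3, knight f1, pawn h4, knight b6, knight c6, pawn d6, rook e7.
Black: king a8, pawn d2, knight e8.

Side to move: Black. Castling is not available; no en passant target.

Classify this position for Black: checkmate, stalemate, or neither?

checkmate

Black to move; black king on a8.
In check: yes, from the white knight on b6.
King squares — a7: attacked by Nc6; b7: attacked by Re7; b8: attacked by Nc6.
Legal moves for Black: none.
In check with no legal moves → checkmate.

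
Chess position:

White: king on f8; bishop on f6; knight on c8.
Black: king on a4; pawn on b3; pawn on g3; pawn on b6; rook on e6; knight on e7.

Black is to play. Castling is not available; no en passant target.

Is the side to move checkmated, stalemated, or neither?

Black to move; black king on a4.
In check: no.
Legal moves for Black include: Ng8, Nxc8, Ng6+, Nc6, Nf5, Nd5, Rxf6+, Rd6, Rc6, Re5, Re4, Re3, Re2, Re1, Kb5, Ka5, Kb4, Ka3, ... (list truncated; more exist).
Black has legal moves and is not in check → neither.

neither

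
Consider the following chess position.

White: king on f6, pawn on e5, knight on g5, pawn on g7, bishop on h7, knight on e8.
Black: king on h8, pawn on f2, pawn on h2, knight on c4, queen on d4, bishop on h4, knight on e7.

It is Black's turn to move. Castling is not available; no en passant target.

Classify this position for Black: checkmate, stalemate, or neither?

Black to move; black king on h8.
In check: yes, from the white pawn on g7.
King squares — g7: attacked by Kf6; h7: attacked by Ng5; g8: attacked by Bh7.
Legal moves for Black: none.
In check with no legal moves → checkmate.

checkmate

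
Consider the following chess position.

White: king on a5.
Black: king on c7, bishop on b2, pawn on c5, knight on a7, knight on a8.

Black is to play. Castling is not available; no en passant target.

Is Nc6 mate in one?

no

After Nc6: white king on a5; in check: yes, from the black knight on c6.
White has 3 legal replies: Ka6, Kb5, Ka4.
In check but a legal move exists → not checkmate.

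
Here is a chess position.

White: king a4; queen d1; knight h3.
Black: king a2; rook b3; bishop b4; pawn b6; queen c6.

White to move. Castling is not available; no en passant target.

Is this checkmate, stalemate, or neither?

checkmate

White to move; white king on a4.
In check: yes, from the black queen on c6.
King squares — a3: attacked by Ka2; b3: attacked by Ka2; b4: attacked by Rb3; a5: attacked by Bb4; b5: attacked by Qc6.
Legal moves for White: none.
In check with no legal moves → checkmate.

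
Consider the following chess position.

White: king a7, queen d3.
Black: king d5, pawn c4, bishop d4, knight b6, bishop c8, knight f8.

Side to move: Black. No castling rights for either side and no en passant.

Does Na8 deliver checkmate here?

After Na8: white king on a7; in check: yes, from the black bishop on d4.
White has 3 legal replies: Kb8, Kxa8, Qxd4+.
In check but a legal move exists → not checkmate.

no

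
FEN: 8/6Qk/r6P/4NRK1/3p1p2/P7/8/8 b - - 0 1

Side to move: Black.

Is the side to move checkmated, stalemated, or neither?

Black to move; black king on h7.
In check: yes, from the white queen on g7.
King squares — g6: attacked by Ne5; h6: attacked by Kg5; g7: attacked by Ph6; g8: attacked by Qg7; h8: attacked by Qg7.
Legal moves for Black: none.
In check with no legal moves → checkmate.

checkmate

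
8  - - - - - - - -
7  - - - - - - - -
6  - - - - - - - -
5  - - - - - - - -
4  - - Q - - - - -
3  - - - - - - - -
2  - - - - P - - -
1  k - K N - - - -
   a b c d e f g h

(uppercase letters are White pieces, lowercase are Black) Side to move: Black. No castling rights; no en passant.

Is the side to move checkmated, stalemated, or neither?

stalemate

Black to move; black king on a1.
In check: no.
King squares — b1: attacked by Kc1; a2: attacked by Qc4; b2: attacked by Kc1.
Legal moves for Black: none.
Not in check and no legal moves → stalemate.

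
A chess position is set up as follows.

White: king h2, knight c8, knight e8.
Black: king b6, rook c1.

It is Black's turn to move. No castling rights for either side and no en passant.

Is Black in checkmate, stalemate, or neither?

neither

Black to move; black king on b6.
In check: yes, from the white knight on c8.
King squares — a5: available; b5: available; c5: available; a6: available; c6: available; a7: attacked by Nc8; b7: available; c7: attacked by Ne8.
Legal moves for Black: Kb7, Kc6, Ka6, Kc5, Kb5, Ka5, Rxc8.
Black is in check but has 7 legal moves → neither.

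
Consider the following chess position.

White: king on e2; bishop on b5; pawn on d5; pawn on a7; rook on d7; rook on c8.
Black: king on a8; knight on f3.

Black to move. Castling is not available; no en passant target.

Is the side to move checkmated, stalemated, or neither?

checkmate

Black to move; black king on a8.
In check: yes, from the white rook on c8.
King squares — a7: attacked by Rd7; b7: attacked by Rd7; b8: attacked by Pa7.
Legal moves for Black: none.
In check with no legal moves → checkmate.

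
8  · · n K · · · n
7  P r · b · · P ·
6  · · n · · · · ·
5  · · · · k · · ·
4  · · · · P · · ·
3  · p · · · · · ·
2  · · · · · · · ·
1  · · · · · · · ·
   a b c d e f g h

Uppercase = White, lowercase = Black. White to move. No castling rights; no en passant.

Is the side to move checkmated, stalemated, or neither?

White to move; white king on d8.
In check: yes, from the black knight on c6.
King squares — c7: attacked by Rb7; d7: attacked by Rb7; e7: attacked by Nc6; c8: attacked by Bd7; e8: attacked by Bd7.
Legal moves for White: none.
In check with no legal moves → checkmate.

checkmate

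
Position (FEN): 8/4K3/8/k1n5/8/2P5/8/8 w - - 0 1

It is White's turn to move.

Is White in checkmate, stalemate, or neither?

neither

White to move; white king on e7.
In check: no.
Legal moves for White: Kf8, Ke8, Kd8, Kf7, Kf6, Kd6, c4.
White has 7 legal moves and is not in check → neither.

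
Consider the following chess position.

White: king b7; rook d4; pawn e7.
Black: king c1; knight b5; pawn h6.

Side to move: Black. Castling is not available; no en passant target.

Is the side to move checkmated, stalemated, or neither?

neither

Black to move; black king on c1.
In check: no.
Legal moves for Black: Nc7, Na7, Nd6+, Nxd4, Nc3, Na3, Kc2, Kb2, Kb1, h5.
Black has 10 legal moves and is not in check → neither.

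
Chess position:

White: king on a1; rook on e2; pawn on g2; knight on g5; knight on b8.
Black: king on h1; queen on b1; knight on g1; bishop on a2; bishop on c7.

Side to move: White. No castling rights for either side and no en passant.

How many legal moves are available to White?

White to move; king on a1.
In check: yes, from the black queen on b1.
Legal moves: none.
Count: 0.

0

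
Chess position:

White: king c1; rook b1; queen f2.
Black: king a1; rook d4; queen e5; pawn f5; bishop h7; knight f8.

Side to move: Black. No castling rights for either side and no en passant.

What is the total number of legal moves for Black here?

0

Black to move; king on a1.
In check: yes, from the white rook on b1.
Legal moves: none.
Count: 0.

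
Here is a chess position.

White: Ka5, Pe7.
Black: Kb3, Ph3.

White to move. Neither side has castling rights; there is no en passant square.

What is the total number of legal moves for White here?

White to move; king on a5.
In check: no.
Legal moves: Kb6, Ka6, Kb5, e8=Q, e8=R, e8=B, e8=N.
Count: 7.

7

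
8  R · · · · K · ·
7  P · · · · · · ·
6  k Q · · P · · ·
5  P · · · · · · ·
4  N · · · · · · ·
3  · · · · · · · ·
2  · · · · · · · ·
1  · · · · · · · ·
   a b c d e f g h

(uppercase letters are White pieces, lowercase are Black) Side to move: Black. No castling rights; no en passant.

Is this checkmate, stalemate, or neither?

checkmate

Black to move; black king on a6.
In check: yes, from the white queen on b6.
King squares — a5: attacked by Qb6; b5: attacked by Qb6; b6: attacked by Na4; a7: attacked by Qb6; b7: attacked by Qb6.
Legal moves for Black: none.
In check with no legal moves → checkmate.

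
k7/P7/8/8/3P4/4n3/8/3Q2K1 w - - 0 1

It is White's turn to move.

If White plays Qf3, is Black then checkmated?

After Qf3: black king on a8; in check: yes, from the white queen on f3.
Black has 2 legal replies: Kxa7, Nd5.
In check but a legal move exists → not checkmate.

no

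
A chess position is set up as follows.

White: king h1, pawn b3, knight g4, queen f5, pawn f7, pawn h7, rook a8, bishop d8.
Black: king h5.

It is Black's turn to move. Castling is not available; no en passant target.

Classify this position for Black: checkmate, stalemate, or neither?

checkmate

Black to move; black king on h5.
In check: yes, from the white queen on f5.
King squares — g4: attacked by Qf5; h4: attacked by Bd8; g5: attacked by Qf5; g6: attacked by Qf5; h6: attacked by Ng4.
Legal moves for Black: none.
In check with no legal moves → checkmate.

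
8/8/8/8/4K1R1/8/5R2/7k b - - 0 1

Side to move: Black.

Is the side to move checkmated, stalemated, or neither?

Black to move; black king on h1.
In check: no.
King squares — g1: attacked by Rg4; g2: attacked by Rf2; h2: attacked by Rf2.
Legal moves for Black: none.
Not in check and no legal moves → stalemate.

stalemate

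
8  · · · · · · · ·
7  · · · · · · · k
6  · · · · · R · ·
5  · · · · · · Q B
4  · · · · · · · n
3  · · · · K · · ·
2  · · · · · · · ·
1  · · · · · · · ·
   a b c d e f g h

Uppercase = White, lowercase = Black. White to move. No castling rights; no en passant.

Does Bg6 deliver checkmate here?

After Bg6: black king on h7; in check: yes, from the white bishop on g6.
Black has 4 legal replies: Kh8, Kg8, Kg7, Nxg6.
In check but a legal move exists → not checkmate.

no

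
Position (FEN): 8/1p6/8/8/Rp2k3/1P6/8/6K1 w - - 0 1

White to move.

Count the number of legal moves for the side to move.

White to move; king on g1.
In check: no.
Legal moves: Ra8, Ra7, Ra6, Ra5, Rxb4+, Ra3, Ra2, Ra1, Kh2, Kg2, Kf2, Kh1, Kf1.
Count: 13.

13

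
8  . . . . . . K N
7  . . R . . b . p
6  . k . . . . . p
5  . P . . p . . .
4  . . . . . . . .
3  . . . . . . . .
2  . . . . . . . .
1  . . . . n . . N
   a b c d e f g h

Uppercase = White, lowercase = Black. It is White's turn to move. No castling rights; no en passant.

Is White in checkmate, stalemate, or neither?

neither

White to move; white king on g8.
In check: yes, from the black bishop on f7.
Legal moves for White: Kf8, Kxh7, Kg7, Kxf7, Nxf7, Rxf7.
White is in check but has 6 legal moves → neither.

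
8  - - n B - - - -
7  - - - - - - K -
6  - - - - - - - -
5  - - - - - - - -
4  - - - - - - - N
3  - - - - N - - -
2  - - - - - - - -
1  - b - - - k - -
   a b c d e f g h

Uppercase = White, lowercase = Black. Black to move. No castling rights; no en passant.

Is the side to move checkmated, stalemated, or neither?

neither

Black to move; black king on f1.
In check: yes, from the white knight on e3.
Legal moves for Black: Kf2, Ke2, Kg1, Ke1.
Black is in check but has 4 legal moves → neither.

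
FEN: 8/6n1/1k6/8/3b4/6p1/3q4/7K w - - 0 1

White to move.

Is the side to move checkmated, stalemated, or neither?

White to move; white king on h1.
In check: no.
King squares — g1: attacked by Bd4; g2: attacked by Qd2; h2: attacked by Qd2.
Legal moves for White: none.
Not in check and no legal moves → stalemate.

stalemate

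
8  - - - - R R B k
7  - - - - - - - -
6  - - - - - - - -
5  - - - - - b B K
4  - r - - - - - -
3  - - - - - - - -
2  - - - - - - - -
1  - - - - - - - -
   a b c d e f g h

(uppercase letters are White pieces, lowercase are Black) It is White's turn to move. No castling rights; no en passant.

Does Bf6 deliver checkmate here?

yes

After Bf6: black king on h8; in check: yes, from the white bishop on f6.
King squares — g7: attacked by Bf6; h7: attacked by Bg8; g8: attacked by Rf8.
Black has no legal moves → checkmate.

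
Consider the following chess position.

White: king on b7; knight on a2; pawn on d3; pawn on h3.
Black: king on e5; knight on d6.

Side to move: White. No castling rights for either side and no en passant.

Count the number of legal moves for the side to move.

White to move; king on b7.
In check: yes, from the black knight on d6.
Legal moves: Kb8, Ka8, Kc7, Ka7, Kc6, Kb6, Ka6.
Count: 7.

7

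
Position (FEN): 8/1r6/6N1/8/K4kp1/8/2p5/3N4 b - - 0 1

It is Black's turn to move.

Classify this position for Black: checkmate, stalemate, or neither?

Black to move; black king on f4.
In check: yes, from the white knight on g6.
King squares — e3: attacked by Nd1; f3: available; g3: available; e4: available; g4: own pawn; e5: attacked by Ng6; f5: available; g5: available.
Legal moves for Black: Kg5, Kf5, Ke4, Kg3, Kf3.
Black is in check but has 5 legal moves → neither.

neither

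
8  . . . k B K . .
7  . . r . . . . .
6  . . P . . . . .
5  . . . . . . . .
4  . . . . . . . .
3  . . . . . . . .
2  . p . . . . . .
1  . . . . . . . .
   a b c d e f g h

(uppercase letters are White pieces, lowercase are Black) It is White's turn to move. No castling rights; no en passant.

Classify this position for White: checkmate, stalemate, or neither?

White to move; white king on f8.
In check: no.
Legal moves for White: Kg8, Bf7, Bd7, Bg6, Bh5.
White has 5 legal moves and is not in check → neither.

neither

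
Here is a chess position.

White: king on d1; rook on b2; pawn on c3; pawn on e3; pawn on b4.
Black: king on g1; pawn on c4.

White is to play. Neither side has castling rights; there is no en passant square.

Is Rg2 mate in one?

After Rg2: black king on g1; in check: yes, from the white rook on g2.
Black has 3 legal replies: Kxg2, Kh1, Kf1.
In check but a legal move exists → not checkmate.

no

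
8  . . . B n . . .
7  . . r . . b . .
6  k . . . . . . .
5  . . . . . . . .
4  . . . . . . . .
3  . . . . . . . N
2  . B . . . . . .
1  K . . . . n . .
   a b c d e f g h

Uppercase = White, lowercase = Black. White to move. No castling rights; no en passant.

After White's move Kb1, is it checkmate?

no

After Kb1: black king on a6; in check: no.
Black is not in check, so this cannot be checkmate.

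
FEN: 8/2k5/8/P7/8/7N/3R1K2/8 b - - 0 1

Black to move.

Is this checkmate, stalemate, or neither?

neither

Black to move; black king on c7.
In check: no.
Legal moves for Black: Kc8, Kb8, Kb7, Kc6.
Black has 4 legal moves and is not in check → neither.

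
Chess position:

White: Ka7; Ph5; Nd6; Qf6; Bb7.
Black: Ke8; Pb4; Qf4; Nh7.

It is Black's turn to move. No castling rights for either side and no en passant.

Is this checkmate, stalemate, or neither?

neither

Black to move; black king on e8.
In check: yes, from the white knight on d6.
Legal moves for Black: Kd7, Qxd6.
Black is in check but has 2 legal moves → neither.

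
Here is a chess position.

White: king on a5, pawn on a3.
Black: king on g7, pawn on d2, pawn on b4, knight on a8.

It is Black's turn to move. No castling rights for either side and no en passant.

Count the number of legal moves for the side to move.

Black to move; king on g7.
In check: no.
Legal moves: Nc7, Nb6, Kh8, Kg8, Kf8, Kh7, Kf7, Kh6, Kg6, Kf6, bxa3, b3, d1=Q, d1=R, d1=B, d1=N.
Count: 16.

16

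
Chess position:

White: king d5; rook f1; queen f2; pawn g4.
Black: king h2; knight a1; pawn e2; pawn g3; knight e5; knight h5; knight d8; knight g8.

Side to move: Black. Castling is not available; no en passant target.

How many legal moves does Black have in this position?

3

Black to move; king on h2.
In check: yes, from the white queen on f2.
Legal moves: Kh3, gxf2, g2.
Count: 3.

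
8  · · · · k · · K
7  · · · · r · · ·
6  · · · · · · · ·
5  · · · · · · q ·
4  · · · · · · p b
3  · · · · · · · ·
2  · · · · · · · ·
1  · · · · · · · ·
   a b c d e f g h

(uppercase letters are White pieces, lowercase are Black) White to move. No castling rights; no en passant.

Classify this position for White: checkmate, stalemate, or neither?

White to move; white king on h8.
In check: no.
King squares — g7: attacked by Qg5; h7: attacked by Re7; g8: attacked by Qg5.
Legal moves for White: none.
Not in check and no legal moves → stalemate.

stalemate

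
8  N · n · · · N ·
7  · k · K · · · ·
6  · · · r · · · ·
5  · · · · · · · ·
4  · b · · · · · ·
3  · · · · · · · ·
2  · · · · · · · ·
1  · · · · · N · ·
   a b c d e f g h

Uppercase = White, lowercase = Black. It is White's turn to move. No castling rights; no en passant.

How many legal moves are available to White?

White to move; king on d7.
In check: yes, from the black rook on d6.
Legal moves: Ke8.
Count: 1.

1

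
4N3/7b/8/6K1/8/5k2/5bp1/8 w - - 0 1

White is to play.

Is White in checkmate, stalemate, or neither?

White to move; white king on g5.
In check: no.
Legal moves for White: Ng7, Nc7, Nf6, Nd6, Kh6, Kf6, Kh5.
White has 7 legal moves and is not in check → neither.

neither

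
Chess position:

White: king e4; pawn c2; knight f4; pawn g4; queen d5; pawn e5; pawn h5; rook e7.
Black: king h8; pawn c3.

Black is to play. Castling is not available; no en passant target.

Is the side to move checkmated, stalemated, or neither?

stalemate

Black to move; black king on h8.
In check: no.
King squares — g7: attacked by Re7; h7: attacked by Re7; g8: attacked by Qd5.
Legal moves for Black: none.
Not in check and no legal moves → stalemate.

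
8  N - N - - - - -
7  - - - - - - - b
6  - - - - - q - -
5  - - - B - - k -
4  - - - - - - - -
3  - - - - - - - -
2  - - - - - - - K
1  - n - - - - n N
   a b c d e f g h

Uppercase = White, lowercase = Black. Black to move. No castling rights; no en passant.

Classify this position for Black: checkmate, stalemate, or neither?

Black to move; black king on g5.
In check: no.
Legal moves for Black include: Bg8, Bg6, Bf5, Be4, Bd3, Bc2, Qh8, Qf8, Qd8, Qg7, Qf7, Qe7, Qh6+, Qg6, Qe6, Qd6+, Qc6, Qb6, ... (list truncated; more exist).
Black has legal moves and is not in check → neither.

neither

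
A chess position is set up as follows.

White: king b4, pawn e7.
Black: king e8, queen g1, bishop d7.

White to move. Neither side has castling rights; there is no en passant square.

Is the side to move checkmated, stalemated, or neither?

White to move; white king on b4.
In check: no.
Legal moves for White: Ka5, Kc4, Kc3, Kb3, Ka3.
White has 5 legal moves and is not in check → neither.

neither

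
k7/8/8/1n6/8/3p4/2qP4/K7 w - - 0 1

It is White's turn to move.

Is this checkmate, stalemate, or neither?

stalemate

White to move; white king on a1.
In check: no.
King squares — b1: attacked by Qc2; a2: attacked by Qc2; b2: attacked by Qc2.
Legal moves for White: none.
Not in check and no legal moves → stalemate.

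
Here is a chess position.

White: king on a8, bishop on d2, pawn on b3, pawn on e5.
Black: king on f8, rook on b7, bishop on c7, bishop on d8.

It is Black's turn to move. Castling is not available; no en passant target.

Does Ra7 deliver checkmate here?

no

After Ra7: white king on a8; in check: yes, from the black rook on a7.
White has 1 legal reply: Kxa7.
In check but a legal move exists → not checkmate.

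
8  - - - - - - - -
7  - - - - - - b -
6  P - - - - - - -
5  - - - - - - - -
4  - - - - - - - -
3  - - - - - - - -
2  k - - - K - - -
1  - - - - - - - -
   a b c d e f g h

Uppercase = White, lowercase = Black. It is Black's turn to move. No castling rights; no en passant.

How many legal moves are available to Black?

Black to move; king on a2.
In check: no.
Legal moves: Bh8, Bf8, Bh6, Bf6, Be5, Bd4, Bc3, Bb2, Ba1, Kb3, Ka3, Kb2, Kb1, Ka1.
Count: 14.

14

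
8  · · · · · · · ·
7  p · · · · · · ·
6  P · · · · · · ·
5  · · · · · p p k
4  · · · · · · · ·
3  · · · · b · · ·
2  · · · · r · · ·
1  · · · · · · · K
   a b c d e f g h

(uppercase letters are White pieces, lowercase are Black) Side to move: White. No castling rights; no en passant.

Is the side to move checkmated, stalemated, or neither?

stalemate

White to move; white king on h1.
In check: no.
King squares — g1: attacked by Be3; g2: attacked by Re2; h2: attacked by Re2.
Legal moves for White: none.
Not in check and no legal moves → stalemate.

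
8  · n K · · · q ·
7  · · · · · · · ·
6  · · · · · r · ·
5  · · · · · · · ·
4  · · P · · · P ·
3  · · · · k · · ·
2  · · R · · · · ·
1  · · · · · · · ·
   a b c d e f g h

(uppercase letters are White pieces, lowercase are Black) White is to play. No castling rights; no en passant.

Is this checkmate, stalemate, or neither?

White to move; white king on c8.
In check: yes, from the black queen on g8.
Legal moves for White: Kc7, Kb7.
White is in check but has 2 legal moves → neither.

neither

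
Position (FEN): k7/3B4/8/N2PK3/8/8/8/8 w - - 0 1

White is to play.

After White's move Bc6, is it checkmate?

no

After Bc6: black king on a8; in check: yes, from the white bishop on c6.
Black has 2 legal replies: Kb8, Ka7.
In check but a legal move exists → not checkmate.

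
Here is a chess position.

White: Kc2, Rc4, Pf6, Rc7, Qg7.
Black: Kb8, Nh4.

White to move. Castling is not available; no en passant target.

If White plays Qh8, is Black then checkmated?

yes

After Qh8: black king on b8; in check: yes, from the white queen on h8.
King squares — a7: attacked by Rc7; b7: attacked by Rc7; c7: attacked by Rc4; a8: attacked by Qh8; c8: attacked by Rc7.
Black has no legal moves → checkmate.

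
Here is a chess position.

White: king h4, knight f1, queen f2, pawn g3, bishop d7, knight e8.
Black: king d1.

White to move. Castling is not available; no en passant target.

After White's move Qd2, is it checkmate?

yes

After Qd2: black king on d1; in check: yes, from the white queen on d2.
King squares — c1: attacked by Qd2; e1: attacked by Qd2; c2: attacked by Qd2; d2: attacked by Nf1; e2: attacked by Qd2.
Black has no legal moves → checkmate.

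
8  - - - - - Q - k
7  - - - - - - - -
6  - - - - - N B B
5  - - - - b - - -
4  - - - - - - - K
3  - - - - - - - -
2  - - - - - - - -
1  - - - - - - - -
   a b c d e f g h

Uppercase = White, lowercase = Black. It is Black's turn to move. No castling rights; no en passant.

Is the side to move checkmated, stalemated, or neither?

checkmate

Black to move; black king on h8.
In check: yes, from the white queen on f8.
King squares — g7: attacked by Bh6; h7: attacked by Nf6; g8: attacked by Nf6.
Legal moves for Black: none.
In check with no legal moves → checkmate.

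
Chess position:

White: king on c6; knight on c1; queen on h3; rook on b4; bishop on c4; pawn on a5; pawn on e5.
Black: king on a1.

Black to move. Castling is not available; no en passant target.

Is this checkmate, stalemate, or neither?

Black to move; black king on a1.
In check: no.
King squares — b1: attacked by Rb4; a2: attacked by Nc1; b2: attacked by Rb4.
Legal moves for Black: none.
Not in check and no legal moves → stalemate.

stalemate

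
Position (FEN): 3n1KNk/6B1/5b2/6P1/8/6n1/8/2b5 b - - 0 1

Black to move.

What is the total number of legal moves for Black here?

2

Black to move; king on h8.
In check: yes, from the white bishop on g7.
Legal moves: Kh7, Bxg7+.
Count: 2.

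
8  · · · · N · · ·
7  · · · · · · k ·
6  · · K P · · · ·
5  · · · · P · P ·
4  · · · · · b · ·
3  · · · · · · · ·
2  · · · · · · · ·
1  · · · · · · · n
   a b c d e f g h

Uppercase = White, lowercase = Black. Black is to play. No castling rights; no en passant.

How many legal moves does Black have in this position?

6

Black to move; king on g7.
In check: yes, from the white knight on e8.
Legal moves: Kh8, Kg8, Kf8, Kh7, Kf7, Kg6.
Count: 6.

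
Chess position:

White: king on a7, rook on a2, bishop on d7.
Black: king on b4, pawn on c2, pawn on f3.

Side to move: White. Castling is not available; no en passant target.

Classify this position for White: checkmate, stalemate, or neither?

neither

White to move; white king on a7.
In check: no.
Legal moves for White include: Be8, Bc8, Be6, Bc6, Bf5, Bb5, Bg4, Ba4, Bh3, Kb8, Ka8, Kb7, Kb6, Ka6, Ra6, Ra5, Ra4+, Ra3, ... (list truncated; more exist).
White has legal moves and is not in check → neither.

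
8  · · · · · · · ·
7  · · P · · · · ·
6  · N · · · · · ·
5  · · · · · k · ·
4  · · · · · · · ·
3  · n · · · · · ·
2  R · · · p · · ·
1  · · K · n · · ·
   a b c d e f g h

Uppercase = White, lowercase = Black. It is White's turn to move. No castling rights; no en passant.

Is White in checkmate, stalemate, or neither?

neither

White to move; white king on c1.
In check: yes, from the black knight on b3.
Legal moves for White: Kb2, Kb1.
White is in check but has 2 legal moves → neither.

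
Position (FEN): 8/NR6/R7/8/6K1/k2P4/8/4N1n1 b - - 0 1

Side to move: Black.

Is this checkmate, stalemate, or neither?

checkmate

Black to move; black king on a3.
In check: yes, from the white rook on a6.
King squares — a2: attacked by Ra6; b2: attacked by Rb7; b3: attacked by Rb7; a4: attacked by Ra6; b4: attacked by Rb7.
Legal moves for Black: none.
In check with no legal moves → checkmate.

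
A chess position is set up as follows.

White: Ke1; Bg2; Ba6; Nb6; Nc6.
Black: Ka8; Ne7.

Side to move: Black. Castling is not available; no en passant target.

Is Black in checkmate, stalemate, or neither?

checkmate

Black to move; black king on a8.
In check: yes, from the white knight on b6.
King squares — a7: attacked by Nc6; b7: attacked by Ba6; b8: attacked by Nc6.
Legal moves for Black: none.
In check with no legal moves → checkmate.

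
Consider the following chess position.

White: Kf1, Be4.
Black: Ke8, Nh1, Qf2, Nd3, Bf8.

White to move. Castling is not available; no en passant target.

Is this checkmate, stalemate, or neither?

checkmate

White to move; white king on f1.
In check: yes, from the black queen on f2.
King squares — e1: attacked by Qf2; g1: attacked by Qf2; e2: attacked by Qf2; f2: attacked by Nh1; g2: attacked by Qf2.
Legal moves for White: none.
In check with no legal moves → checkmate.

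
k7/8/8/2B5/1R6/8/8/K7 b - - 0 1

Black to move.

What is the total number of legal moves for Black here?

Black to move; king on a8.
In check: no.
Legal moves: none.
Count: 0.

0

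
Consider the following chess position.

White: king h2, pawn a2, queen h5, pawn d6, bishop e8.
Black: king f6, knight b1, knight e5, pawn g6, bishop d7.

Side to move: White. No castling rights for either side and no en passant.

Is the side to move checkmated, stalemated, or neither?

White to move; white king on h2.
In check: no.
Legal moves for White include: Bf7, Bxd7, Bxg6, Qh8+, Qh7, Qh6, Qxg6+, Qg5+, Qf5+, Qxe5+, Qh4+, Qg4, Qh3, Qf3+, Qe2, Qd1, Kg3, Kg2, ... (list truncated; more exist).
White has legal moves and is not in check → neither.

neither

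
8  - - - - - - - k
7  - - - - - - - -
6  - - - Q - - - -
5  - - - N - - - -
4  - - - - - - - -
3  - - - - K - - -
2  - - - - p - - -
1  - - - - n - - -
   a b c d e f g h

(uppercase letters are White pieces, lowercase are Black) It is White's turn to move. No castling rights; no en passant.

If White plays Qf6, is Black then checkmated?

no

After Qf6: black king on h8; in check: yes, from the white queen on f6.
Black has 2 legal replies: Kg8, Kh7.
In check but a legal move exists → not checkmate.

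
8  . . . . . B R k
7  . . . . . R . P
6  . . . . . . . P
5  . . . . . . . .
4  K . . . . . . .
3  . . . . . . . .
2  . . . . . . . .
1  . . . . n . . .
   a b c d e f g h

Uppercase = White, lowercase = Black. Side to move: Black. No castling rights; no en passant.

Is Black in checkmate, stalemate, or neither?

Black to move; black king on h8.
In check: yes, from the white rook on g8.
King squares — g7: attacked by Ph6; h7: attacked by Rf7; g8: attacked by Ph7.
Legal moves for Black: none.
In check with no legal moves → checkmate.

checkmate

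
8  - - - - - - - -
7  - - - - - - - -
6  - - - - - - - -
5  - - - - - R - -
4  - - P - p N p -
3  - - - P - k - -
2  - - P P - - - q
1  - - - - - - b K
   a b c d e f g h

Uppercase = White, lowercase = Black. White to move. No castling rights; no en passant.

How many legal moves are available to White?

White to move; king on h1.
In check: yes, from the black queen on h2.
Legal moves: none.
Count: 0.

0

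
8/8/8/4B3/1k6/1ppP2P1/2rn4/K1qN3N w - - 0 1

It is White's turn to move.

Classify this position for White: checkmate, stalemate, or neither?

checkmate

White to move; white king on a1.
In check: yes, from the black queen on c1.
King squares — b1: attacked by Qc1; a2: attacked by Rc2; b2: attacked by Qc1.
Legal moves for White: none.
In check with no legal moves → checkmate.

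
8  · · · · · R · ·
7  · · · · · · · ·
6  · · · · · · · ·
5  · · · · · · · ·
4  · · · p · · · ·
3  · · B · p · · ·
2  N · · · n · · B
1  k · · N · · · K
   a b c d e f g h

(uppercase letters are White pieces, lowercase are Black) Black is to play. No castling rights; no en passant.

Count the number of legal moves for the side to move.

Black to move; king on a1.
In check: yes, from the white bishop on c3.
Legal moves: Kxa2, Kb1, Nxc3, dxc3.
Count: 4.

4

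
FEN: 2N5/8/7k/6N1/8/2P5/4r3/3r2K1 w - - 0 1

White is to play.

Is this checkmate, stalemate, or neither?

checkmate

White to move; white king on g1.
In check: yes, from the black rook on d1.
King squares — f1: attacked by Rd1; h1: attacked by Rd1; f2: attacked by Re2; g2: attacked by Re2; h2: attacked by Re2.
Legal moves for White: none.
In check with no legal moves → checkmate.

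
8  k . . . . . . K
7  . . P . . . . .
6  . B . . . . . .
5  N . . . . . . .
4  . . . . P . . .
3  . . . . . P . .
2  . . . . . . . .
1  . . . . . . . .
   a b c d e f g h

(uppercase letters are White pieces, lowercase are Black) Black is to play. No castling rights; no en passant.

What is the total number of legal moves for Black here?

0

Black to move; king on a8.
In check: no.
Legal moves: none.
Count: 0.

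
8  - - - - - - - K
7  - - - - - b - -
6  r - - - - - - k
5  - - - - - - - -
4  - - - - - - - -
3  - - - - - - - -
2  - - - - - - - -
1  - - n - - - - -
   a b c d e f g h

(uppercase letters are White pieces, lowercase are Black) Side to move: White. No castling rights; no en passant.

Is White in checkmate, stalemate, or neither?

White to move; white king on h8.
In check: no.
King squares — g7: attacked by Kh6; h7: attacked by Kh6; g8: attacked by Bf7.
Legal moves for White: none.
Not in check and no legal moves → stalemate.

stalemate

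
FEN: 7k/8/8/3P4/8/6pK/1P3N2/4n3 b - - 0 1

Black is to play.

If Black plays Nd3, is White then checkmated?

no

After Nd3: white king on h3; in check: no.
White is not in check, so this cannot be checkmate.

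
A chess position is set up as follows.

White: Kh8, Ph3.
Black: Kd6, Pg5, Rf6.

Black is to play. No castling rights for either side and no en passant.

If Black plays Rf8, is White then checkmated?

no

After Rf8: white king on h8; in check: yes, from the black rook on f8.
White has 2 legal replies: Kh7, Kg7.
In check but a legal move exists → not checkmate.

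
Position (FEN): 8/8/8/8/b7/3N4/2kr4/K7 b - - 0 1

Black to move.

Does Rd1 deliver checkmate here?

no

After Rd1: white king on a1; in check: yes, from the black rook on d1.
White has 2 legal replies: Ka2, Nc1.
In check but a legal move exists → not checkmate.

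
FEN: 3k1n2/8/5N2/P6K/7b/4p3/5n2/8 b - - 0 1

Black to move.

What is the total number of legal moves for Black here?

17

Black to move; king on d8.
In check: no.
Legal moves: Nh7, Nd7, Ng6, Ne6, Kc8, Ke7, Kc7, Bxf6, Bg5, Bg3, Ng4, Ne4, Nh3, Nd3, Nh1, Nd1, e2.
Count: 17.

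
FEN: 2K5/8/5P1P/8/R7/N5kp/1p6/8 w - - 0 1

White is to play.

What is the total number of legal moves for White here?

22

White to move; king on c8.
In check: no.
Legal moves: Kd8, Kb8, Kd7, Kc7, Kb7, Ra8, Ra7, Ra6, Ra5, Rh4, Rg4+, Rf4, Re4, Rd4, Rc4, Rb4, Nb5, Nc4, Nc2, Nb1, h7, f7.
Count: 22.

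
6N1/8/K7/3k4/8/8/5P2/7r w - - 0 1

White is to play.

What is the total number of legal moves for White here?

White to move; king on a6.
In check: no.
Legal moves: Ne7+, Nh6, Nf6+, Kb7, Ka7, Kb6, Kb5, Ka5, f3, f4.
Count: 10.

10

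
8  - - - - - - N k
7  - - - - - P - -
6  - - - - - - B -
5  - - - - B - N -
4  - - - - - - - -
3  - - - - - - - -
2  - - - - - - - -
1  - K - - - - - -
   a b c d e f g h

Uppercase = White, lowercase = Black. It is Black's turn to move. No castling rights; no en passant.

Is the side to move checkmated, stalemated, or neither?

Black to move; black king on h8.
In check: yes, from the white bishop on e5.
King squares — g7: attacked by Be5; h7: attacked by Ng5; g8: attacked by Pf7.
Legal moves for Black: none.
In check with no legal moves → checkmate.

checkmate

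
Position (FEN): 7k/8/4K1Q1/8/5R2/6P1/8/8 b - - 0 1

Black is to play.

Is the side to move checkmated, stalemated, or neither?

Black to move; black king on h8.
In check: no.
King squares — g7: attacked by Qg6; h7: attacked by Qg6; g8: attacked by Qg6.
Legal moves for Black: none.
Not in check and no legal moves → stalemate.

stalemate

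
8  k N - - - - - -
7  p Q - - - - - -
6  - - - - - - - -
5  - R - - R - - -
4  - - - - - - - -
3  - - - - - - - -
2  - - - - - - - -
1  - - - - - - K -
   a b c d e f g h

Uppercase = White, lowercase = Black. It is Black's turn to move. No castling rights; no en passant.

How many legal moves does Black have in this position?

0

Black to move; king on a8.
In check: yes, from the white queen on b7.
Legal moves: none.
Count: 0.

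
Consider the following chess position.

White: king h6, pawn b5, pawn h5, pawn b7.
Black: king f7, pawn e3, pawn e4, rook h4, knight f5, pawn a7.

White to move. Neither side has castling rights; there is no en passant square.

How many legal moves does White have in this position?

White to move; king on h6.
In check: yes, from the black knight on f5.
Legal moves: Kh7, Kg5.
Count: 2.

2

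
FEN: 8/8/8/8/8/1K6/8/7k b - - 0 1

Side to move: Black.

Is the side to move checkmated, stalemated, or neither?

neither

Black to move; black king on h1.
In check: no.
Legal moves for Black: Kh2, Kg2, Kg1.
Black has 3 legal moves and is not in check → neither.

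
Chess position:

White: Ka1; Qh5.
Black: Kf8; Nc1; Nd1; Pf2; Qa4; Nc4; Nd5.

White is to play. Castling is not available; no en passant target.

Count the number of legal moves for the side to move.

White to move; king on a1.
In check: yes, from the black queen on a4.
Legal moves: Kb1.
Count: 1.

1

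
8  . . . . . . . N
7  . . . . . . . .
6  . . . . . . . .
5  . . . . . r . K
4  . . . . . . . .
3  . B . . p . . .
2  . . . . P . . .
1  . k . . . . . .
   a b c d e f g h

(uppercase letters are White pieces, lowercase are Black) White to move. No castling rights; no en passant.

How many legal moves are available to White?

White to move; king on h5.
In check: yes, from the black rook on f5.
Legal moves: Kh6, Kg6, Kh4, Kg4.
Count: 4.

4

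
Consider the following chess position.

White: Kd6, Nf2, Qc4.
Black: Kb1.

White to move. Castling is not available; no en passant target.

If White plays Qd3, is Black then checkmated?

After Qd3: black king on b1; in check: yes, from the white queen on d3.
Black has 4 legal replies: Kb2, Ka2, Kc1, Ka1.
In check but a legal move exists → not checkmate.

no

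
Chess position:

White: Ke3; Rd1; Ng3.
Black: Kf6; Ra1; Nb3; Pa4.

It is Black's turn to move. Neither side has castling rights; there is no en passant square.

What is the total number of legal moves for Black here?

18

Black to move; king on f6.
In check: no.
Legal moves: Kg7, Kf7, Ke7, Kg6, Ke6, Kg5, Ke5, Nc5, Na5, Nd4, Nd2, Nc1, Ra3, Ra2, Rxd1, Rc1, Rb1, a3.
Count: 18.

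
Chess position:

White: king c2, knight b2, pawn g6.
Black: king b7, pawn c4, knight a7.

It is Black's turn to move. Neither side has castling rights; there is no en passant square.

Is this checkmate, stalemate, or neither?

neither

Black to move; black king on b7.
In check: no.
Legal moves for Black: Kc8, Kb8, Ka8, Kc7, Kc6, Kb6, Ka6, Nc8, Nc6, Nb5, c3.
Black has 11 legal moves and is not in check → neither.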